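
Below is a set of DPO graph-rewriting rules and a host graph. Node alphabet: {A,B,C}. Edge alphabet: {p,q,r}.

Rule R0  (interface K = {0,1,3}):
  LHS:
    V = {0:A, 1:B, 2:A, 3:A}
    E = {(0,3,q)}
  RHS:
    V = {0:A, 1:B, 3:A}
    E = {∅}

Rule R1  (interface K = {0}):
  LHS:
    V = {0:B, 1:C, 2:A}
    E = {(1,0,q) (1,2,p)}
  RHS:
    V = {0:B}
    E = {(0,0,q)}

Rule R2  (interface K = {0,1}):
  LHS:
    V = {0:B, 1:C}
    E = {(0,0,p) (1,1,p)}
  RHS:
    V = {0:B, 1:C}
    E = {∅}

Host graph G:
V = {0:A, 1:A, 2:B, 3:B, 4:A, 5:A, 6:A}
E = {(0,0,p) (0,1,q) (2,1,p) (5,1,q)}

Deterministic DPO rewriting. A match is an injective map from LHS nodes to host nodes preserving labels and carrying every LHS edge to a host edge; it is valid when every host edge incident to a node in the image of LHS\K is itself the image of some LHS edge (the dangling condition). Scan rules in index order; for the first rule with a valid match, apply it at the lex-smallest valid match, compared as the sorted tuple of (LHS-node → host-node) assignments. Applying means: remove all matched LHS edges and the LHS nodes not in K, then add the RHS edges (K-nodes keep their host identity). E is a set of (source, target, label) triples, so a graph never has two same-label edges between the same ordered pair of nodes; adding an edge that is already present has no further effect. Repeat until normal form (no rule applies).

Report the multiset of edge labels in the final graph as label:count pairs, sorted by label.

initial: |V|=7 |E|=4  E = 0-p->0 0-q->1 2-p->1 5-q->1
step 1: apply R0 at {0↦0, 1↦2, 2↦4, 3↦1}  → |V|=6 |E|=3  E = 0-p->0 2-p->1 5-q->1
step 2: apply R0 at {0↦5, 1↦2, 2↦6, 3↦1}  → |V|=5 |E|=2  E = 0-p->0 2-p->1
final graph: no rule applies after step 2
NF edges: [(0, 0, 'p'), (2, 1, 'p')]

Answer: p:2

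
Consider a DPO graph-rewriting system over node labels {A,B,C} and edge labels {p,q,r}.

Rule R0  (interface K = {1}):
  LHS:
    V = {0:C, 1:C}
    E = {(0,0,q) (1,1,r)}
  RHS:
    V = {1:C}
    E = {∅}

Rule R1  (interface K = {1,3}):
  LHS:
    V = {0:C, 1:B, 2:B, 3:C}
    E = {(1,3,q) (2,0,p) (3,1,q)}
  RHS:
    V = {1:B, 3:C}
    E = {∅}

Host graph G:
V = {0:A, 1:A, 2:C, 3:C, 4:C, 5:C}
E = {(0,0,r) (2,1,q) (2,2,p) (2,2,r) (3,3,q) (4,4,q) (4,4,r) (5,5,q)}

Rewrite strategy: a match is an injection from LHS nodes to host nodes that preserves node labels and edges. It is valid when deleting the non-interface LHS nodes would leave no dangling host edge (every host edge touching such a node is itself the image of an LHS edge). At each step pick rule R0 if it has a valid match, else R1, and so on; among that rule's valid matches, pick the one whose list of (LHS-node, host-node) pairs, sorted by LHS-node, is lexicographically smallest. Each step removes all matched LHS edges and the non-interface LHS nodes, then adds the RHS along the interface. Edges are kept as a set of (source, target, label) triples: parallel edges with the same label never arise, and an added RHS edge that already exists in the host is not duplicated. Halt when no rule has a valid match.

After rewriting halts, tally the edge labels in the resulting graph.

Answer: p:1 q:2 r:1

Derivation:
[0] host  ⇒  6 nodes, 8 edges  {0-r->0 2-q->1 2-p->2 2-r->2 3-q->3 4-q->4 4-r->4 5-q->5}
[1] R0 @ {0↦3, 1↦2}  ⇒  5 nodes, 6 edges  {0-r->0 2-q->1 2-p->2 4-q->4 4-r->4 5-q->5}
[2] R0 @ {0↦5, 1↦4}  ⇒  4 nodes, 4 edges  {0-r->0 2-q->1 2-p->2 4-q->4}
normal form: no rule applies after step 2
NF edges: [(0, 0, 'r'), (2, 1, 'q'), (2, 2, 'p'), (4, 4, 'q')]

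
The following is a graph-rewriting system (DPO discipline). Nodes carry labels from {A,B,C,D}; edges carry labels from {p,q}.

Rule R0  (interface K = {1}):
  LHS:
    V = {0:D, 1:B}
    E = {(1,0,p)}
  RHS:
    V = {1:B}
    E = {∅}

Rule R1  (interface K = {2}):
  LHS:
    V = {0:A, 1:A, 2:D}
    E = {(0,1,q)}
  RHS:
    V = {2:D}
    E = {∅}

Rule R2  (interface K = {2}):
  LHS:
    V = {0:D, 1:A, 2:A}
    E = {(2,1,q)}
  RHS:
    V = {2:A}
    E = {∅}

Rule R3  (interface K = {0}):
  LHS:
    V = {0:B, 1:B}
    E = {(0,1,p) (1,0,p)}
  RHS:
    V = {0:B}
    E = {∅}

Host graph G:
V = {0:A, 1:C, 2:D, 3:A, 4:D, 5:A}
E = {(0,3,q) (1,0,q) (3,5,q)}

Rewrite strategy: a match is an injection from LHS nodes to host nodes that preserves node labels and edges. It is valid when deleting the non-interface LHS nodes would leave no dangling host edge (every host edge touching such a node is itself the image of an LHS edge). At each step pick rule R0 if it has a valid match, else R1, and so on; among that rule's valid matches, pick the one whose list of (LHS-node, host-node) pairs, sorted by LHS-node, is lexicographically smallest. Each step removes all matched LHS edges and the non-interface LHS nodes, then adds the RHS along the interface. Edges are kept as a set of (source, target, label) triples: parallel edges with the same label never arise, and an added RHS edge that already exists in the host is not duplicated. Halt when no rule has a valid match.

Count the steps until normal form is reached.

start.  V:6 E:3  edges: 0-q->3 1-q->0 3-q->5
1. fire R2 via {0↦2, 1↦5, 2↦3}  →  V:4 E:2  edges: 0-q->3 1-q->0
2. fire R2 via {0↦4, 1↦3, 2↦0}  →  V:2 E:1  edges: 1-q->0
final graph: no rule applies after step 2

Answer: 2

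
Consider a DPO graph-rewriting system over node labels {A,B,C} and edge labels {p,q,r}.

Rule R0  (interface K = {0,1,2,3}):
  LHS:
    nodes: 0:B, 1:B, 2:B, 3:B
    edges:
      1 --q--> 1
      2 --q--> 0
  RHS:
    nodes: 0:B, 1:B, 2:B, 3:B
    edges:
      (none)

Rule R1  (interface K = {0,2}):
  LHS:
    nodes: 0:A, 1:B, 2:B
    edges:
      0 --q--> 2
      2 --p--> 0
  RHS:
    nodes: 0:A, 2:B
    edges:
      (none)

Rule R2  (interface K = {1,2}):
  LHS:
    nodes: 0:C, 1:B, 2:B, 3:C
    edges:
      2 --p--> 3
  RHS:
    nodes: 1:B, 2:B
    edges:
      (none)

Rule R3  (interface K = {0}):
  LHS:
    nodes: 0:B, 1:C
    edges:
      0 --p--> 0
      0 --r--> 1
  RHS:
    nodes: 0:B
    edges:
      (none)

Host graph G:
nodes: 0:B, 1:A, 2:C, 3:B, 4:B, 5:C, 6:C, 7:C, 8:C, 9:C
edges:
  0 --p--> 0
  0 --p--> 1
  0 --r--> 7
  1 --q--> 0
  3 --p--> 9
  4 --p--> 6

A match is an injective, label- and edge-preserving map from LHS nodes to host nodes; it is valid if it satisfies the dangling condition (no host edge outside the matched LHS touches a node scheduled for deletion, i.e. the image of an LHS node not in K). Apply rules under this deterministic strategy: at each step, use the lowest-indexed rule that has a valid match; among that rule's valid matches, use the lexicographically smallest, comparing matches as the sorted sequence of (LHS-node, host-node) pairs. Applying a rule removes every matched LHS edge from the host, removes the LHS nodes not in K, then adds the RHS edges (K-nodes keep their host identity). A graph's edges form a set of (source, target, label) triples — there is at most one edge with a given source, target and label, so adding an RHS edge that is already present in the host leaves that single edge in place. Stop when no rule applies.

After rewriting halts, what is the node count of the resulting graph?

start.  V:10 E:6  edges: 0-p->0 0-p->1 0-r->7 1-q->0 3-p->9 4-p->6
1. fire R2 via {0↦2, 1↦0, 2↦3, 3↦9}  →  V:8 E:5  edges: 0-p->0 0-p->1 0-r->7 1-q->0 4-p->6
2. fire R1 via {0↦1, 1↦3, 2↦0}  →  V:7 E:3  edges: 0-p->0 0-r->7 4-p->6
3. fire R2 via {0↦5, 1↦0, 2↦4, 3↦6}  →  V:5 E:2  edges: 0-p->0 0-r->7
4. fire R3 via {0↦0, 1↦7}  →  V:4 E:0  edges: ∅
halt: no rule applies after step 4
NF nodes: {0:B, 1:A, 4:B, 8:C}

Answer: 4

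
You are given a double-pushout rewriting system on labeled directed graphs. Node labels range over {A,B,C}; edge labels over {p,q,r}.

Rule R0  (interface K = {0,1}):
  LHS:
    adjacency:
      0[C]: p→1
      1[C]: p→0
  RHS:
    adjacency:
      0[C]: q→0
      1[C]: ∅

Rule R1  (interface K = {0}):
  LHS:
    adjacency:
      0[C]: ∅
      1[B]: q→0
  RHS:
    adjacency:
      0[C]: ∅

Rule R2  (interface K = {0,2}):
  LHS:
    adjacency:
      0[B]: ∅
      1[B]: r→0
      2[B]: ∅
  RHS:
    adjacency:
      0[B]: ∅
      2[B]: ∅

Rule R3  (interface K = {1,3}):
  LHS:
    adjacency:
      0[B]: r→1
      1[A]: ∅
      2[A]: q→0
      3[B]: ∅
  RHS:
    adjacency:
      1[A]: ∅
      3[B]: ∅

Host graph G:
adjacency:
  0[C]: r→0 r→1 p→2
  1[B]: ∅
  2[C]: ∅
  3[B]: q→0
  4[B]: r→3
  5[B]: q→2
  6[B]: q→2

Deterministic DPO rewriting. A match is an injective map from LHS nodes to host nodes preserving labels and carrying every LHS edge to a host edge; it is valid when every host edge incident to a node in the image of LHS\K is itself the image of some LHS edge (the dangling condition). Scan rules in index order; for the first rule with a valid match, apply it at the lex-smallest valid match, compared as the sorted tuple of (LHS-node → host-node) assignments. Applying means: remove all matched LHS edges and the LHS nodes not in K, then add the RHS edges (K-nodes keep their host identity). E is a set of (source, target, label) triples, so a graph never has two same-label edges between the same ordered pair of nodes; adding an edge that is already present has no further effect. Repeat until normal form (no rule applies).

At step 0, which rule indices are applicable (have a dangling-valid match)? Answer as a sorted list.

Answer: [R1,R2]

Steps:
R0: no valid match — LHS pattern not found
R1: 2 valid matches — {0↦2, 1↦5}, {0↦2, 1↦6}
R2: 3 valid matches — {0↦3, 1↦4, 2↦1}, {0↦3, 1↦4, 2↦5}, {0↦3, 1↦4, 2↦6}
R3: no valid match — LHS pattern not found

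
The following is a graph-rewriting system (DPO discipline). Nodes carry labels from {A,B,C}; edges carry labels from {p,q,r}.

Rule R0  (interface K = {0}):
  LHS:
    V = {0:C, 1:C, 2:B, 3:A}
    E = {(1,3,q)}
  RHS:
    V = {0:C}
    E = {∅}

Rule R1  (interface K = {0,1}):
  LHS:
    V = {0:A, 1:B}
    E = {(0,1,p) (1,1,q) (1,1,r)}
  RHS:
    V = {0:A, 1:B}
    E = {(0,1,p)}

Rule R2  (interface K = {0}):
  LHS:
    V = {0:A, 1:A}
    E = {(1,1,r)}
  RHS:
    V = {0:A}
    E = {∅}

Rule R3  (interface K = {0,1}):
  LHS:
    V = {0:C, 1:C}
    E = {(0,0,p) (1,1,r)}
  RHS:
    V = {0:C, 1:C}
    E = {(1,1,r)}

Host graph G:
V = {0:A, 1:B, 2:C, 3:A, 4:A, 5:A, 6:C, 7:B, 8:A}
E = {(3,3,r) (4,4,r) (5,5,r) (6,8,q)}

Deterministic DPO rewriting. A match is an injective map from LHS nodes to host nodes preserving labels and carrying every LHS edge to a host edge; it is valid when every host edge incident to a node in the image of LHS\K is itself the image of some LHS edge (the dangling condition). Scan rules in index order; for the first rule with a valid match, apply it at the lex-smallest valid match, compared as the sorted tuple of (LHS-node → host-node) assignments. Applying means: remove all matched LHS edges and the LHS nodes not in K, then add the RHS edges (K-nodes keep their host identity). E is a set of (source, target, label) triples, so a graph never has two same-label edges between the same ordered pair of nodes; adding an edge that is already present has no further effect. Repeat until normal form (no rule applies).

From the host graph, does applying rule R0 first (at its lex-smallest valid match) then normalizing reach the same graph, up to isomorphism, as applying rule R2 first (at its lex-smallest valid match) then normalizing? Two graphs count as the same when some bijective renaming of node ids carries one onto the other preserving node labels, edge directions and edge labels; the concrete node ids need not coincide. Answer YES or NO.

Answer: YES

Derivation:
branch R0-first: apply at {0↦2, 1↦6, 2↦1, 3↦8} → |E|=3, then 3 more step(s) → NF |V|=3 |E|=0 V={0:A, 2:C, 7:B} E=∅
branch R2-first: apply at {0↦0, 1↦3} → |E|=3, then 3 more step(s) → NF |V|=3 |E|=0 V={0:A, 2:C, 7:B} E=∅
graphs isomorphic (equal up to label-preserving node renaming)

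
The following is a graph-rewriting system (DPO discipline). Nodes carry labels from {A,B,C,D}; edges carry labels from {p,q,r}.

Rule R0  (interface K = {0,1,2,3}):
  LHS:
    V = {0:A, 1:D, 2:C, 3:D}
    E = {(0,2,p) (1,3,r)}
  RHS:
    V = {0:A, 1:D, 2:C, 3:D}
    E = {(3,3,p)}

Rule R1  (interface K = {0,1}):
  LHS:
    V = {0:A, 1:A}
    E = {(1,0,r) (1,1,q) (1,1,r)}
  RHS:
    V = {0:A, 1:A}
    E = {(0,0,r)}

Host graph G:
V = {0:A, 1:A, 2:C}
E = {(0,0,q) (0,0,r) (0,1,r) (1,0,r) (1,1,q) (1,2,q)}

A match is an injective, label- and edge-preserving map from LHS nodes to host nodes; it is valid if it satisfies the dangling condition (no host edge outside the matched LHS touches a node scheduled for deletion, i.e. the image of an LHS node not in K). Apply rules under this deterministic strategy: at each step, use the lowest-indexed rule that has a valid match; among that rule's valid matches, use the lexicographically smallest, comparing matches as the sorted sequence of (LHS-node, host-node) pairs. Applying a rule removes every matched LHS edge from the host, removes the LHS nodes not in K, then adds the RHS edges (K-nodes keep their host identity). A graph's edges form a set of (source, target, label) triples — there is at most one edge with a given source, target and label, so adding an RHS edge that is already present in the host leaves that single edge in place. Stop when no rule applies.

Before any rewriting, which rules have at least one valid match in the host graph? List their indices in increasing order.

Answer: [R1]

Rewrite trace:
R0: no valid match — LHS pattern not found
R1: 1 valid match — {0↦1, 1↦0}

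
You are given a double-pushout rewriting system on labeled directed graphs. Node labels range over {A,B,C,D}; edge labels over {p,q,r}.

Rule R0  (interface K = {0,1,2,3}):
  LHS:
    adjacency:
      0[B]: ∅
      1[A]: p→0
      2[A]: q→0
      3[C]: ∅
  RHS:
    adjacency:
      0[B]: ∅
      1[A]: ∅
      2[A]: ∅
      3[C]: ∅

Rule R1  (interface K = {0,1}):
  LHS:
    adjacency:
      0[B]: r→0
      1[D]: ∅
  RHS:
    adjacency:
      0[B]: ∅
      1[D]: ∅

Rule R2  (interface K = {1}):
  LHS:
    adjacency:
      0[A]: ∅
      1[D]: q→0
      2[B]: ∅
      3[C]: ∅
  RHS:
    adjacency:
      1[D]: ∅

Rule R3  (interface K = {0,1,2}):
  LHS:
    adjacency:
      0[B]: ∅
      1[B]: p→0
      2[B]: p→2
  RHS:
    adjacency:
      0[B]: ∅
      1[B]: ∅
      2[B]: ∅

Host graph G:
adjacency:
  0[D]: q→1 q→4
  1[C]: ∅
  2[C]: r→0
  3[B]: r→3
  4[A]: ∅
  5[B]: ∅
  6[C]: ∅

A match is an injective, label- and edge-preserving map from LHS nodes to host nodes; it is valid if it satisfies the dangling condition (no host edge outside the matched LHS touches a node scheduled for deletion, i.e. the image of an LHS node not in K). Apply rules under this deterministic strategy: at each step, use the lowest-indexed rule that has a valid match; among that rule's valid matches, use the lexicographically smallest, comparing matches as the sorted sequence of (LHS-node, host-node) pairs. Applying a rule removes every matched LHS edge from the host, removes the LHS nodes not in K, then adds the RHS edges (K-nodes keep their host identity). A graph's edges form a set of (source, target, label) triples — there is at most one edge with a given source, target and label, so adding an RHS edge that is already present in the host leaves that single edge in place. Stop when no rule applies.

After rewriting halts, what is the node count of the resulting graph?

Answer: 4

Steps:
start.  V:7 E:4  edges: 0-q->1 0-q->4 2-r->0 3-r->3
1. fire R1 via {0↦3, 1↦0}  →  V:7 E:3  edges: 0-q->1 0-q->4 2-r->0
2. fire R2 via {0↦4, 1↦0, 2↦3, 3↦6}  →  V:4 E:2  edges: 0-q->1 2-r->0
halt: no rule applies after step 2
NF nodes: {0:D, 1:C, 2:C, 5:B}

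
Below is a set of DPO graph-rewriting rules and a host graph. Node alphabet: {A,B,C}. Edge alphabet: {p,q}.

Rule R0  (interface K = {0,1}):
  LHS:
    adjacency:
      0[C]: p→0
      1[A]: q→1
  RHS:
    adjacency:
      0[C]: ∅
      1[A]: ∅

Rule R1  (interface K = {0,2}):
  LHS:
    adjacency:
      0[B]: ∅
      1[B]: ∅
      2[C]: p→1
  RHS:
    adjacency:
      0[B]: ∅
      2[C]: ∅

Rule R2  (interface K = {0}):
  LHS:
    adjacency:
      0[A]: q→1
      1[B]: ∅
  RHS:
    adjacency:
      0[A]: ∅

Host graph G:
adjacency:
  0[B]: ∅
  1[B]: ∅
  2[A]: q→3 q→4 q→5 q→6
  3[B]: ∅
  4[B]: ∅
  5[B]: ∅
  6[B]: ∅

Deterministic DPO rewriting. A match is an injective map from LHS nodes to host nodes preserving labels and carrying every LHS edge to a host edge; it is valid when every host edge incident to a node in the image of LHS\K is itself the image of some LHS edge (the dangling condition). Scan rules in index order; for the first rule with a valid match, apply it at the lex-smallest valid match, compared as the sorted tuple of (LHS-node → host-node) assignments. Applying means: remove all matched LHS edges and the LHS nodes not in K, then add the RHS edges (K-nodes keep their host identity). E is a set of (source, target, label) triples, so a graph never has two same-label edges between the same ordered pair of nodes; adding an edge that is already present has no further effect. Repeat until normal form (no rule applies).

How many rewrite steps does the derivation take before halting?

[0] host  ⇒  7 nodes, 4 edges  {2-q->3 2-q->4 2-q->5 2-q->6}
[1] R2 @ {0↦2, 1↦3}  ⇒  6 nodes, 3 edges  {2-q->4 2-q->5 2-q->6}
[2] R2 @ {0↦2, 1↦4}  ⇒  5 nodes, 2 edges  {2-q->5 2-q->6}
[3] R2 @ {0↦2, 1↦5}  ⇒  4 nodes, 1 edges  {2-q->6}
[4] R2 @ {0↦2, 1↦6}  ⇒  3 nodes, 0 edges  {∅}
halt: no rule applies after step 4

Answer: 4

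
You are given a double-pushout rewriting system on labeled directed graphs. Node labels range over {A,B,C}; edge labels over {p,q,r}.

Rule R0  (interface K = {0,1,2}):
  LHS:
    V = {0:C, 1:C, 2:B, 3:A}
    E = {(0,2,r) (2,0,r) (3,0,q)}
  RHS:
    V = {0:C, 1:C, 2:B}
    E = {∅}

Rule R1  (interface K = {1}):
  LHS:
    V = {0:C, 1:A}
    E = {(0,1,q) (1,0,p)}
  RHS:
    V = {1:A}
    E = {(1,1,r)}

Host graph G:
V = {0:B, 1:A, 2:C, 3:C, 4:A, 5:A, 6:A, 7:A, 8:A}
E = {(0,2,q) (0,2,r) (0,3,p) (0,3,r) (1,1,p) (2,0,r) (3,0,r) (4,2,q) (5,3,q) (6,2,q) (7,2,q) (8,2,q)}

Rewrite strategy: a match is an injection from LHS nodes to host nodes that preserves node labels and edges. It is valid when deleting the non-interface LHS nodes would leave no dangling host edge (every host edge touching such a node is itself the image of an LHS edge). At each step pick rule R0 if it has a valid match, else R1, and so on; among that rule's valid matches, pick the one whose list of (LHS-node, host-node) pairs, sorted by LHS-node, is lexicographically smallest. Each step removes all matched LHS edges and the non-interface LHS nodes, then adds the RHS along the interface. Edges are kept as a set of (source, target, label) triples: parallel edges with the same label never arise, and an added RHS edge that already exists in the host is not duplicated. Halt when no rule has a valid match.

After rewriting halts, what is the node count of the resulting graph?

Answer: 7

Derivation:
initial: |V|=9 |E|=12  E = 0-q->2 0-r->2 0-p->3 0-r->3 1-p->1 2-r->0 3-r->0 4-q->2 5-q->3 6-q->2 7-q->2 8-q->2
step 1: apply R0 at {0↦2, 1↦3, 2↦0, 3↦4}  → |V|=8 |E|=9  E = 0-q->2 0-p->3 0-r->3 1-p->1 3-r->0 5-q->3 6-q->2 7-q->2 8-q->2
step 2: apply R0 at {0↦3, 1↦2, 2↦0, 3↦5}  → |V|=7 |E|=6  E = 0-q->2 0-p->3 1-p->1 6-q->2 7-q->2 8-q->2
final graph: no rule applies after step 2
NF nodes: {0:B, 1:A, 2:C, 3:C, 6:A, 7:A, 8:A}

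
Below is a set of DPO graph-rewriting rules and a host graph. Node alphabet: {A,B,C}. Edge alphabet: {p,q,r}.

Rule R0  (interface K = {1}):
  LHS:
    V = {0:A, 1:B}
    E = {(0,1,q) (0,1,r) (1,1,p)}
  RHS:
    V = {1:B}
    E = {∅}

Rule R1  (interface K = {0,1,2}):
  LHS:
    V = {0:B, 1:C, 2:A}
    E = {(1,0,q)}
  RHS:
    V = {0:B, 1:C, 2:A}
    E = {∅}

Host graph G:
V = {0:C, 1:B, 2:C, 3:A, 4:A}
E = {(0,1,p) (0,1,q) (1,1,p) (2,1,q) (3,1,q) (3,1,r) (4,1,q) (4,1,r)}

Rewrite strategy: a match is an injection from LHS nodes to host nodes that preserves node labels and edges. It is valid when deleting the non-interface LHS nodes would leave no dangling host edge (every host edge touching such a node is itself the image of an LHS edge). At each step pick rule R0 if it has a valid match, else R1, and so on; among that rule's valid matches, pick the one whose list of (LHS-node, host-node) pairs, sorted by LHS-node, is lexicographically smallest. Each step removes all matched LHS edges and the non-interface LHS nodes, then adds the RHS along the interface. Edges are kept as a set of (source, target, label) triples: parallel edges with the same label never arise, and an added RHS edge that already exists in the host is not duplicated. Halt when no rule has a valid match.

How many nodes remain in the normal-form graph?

Answer: 4

Steps:
start.  V:5 E:8  edges: 0-p->1 0-q->1 1-p->1 2-q->1 3-q->1 3-r->1 4-q->1 4-r->1
1. fire R0 via {0↦3, 1↦1}  →  V:4 E:5  edges: 0-p->1 0-q->1 2-q->1 4-q->1 4-r->1
2. fire R1 via {0↦1, 1↦0, 2↦4}  →  V:4 E:4  edges: 0-p->1 2-q->1 4-q->1 4-r->1
3. fire R1 via {0↦1, 1↦2, 2↦4}  →  V:4 E:3  edges: 0-p->1 4-q->1 4-r->1
normal form: no rule applies after step 3
NF nodes: {0:C, 1:B, 2:C, 4:A}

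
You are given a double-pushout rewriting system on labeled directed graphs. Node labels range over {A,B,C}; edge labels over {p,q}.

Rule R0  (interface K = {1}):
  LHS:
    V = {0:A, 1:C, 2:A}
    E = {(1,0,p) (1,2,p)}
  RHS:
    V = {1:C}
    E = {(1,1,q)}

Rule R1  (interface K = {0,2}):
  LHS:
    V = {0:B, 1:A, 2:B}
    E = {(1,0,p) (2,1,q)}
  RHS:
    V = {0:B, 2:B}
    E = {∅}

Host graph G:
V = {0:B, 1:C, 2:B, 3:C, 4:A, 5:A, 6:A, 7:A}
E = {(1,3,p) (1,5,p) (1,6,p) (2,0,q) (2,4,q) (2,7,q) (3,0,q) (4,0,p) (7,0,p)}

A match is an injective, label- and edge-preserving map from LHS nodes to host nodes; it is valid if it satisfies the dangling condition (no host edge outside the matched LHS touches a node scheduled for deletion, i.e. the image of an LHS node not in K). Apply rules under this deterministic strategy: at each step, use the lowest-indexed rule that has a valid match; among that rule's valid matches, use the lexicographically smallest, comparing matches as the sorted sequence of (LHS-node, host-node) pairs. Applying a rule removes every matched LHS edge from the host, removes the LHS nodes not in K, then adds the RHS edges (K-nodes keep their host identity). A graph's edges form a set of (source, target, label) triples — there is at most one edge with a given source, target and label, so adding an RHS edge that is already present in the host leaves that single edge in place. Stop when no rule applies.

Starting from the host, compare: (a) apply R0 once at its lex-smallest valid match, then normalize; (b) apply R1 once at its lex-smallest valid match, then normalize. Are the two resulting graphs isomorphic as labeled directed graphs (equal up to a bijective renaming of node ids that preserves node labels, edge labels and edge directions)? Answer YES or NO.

Answer: YES

Steps:
branch R0-first: apply at {0↦5, 1↦1, 2↦6} → |E|=8, then 2 more step(s) → NF |V|=4 |E|=4 V={0:B, 1:C, 2:B, 3:C} E=1-q->1 1-p->3 2-q->0 3-q->0
branch R1-first: apply at {0↦0, 1↦4, 2↦2} → |E|=7, then 2 more step(s) → NF |V|=4 |E|=4 V={0:B, 1:C, 2:B, 3:C} E=1-q->1 1-p->3 2-q->0 3-q->0
graphs isomorphic (equal up to label-preserving node renaming)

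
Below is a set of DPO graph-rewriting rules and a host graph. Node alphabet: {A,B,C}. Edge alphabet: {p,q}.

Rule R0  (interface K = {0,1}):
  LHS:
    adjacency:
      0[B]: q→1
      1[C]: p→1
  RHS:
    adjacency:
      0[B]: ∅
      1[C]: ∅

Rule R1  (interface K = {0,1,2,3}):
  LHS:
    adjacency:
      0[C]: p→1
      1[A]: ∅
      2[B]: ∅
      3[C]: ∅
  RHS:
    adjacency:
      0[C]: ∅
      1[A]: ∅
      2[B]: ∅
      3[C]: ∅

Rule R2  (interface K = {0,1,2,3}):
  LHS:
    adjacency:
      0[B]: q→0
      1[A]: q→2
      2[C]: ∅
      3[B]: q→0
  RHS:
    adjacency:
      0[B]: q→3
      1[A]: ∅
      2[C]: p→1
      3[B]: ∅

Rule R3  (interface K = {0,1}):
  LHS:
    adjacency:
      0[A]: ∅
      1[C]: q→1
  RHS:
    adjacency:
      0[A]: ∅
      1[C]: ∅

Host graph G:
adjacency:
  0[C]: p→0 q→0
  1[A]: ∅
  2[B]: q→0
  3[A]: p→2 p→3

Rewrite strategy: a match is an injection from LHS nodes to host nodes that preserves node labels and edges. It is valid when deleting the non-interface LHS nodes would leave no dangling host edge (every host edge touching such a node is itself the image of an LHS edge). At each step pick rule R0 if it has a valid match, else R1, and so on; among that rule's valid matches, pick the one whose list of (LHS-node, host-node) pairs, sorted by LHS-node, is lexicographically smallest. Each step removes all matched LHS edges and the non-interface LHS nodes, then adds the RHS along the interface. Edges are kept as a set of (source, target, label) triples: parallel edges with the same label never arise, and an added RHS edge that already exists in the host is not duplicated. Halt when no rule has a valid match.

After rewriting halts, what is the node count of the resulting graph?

initial: |V|=4 |E|=5  E = 0-p->0 0-q->0 2-q->0 3-p->2 3-p->3
step 1: apply R0 at {0↦2, 1↦0}  → |V|=4 |E|=3  E = 0-q->0 3-p->2 3-p->3
step 2: apply R3 at {0↦1, 1↦0}  → |V|=4 |E|=2  E = 3-p->2 3-p->3
normal form: no rule applies after step 2
NF nodes: {0:C, 1:A, 2:B, 3:A}

Answer: 4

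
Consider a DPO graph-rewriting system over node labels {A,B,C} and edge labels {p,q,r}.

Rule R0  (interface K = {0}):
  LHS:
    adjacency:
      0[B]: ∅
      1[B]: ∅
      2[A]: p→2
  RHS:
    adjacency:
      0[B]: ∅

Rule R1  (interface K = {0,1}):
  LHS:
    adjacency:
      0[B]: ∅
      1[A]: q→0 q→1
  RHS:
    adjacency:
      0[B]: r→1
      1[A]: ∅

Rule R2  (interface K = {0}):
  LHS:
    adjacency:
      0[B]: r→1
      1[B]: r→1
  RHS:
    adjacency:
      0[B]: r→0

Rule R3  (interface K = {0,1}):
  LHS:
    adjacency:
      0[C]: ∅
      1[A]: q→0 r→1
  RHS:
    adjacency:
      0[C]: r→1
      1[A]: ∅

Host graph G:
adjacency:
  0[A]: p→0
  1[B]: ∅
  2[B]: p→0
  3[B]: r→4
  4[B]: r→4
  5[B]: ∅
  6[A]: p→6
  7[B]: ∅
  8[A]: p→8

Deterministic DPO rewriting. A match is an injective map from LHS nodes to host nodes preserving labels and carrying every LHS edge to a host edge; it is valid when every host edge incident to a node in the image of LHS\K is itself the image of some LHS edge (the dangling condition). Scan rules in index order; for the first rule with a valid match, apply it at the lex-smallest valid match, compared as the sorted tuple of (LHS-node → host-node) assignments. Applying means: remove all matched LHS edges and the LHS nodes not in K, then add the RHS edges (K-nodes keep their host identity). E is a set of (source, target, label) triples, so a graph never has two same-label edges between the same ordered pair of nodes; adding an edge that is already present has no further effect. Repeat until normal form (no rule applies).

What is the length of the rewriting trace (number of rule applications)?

[0] host  ⇒  9 nodes, 6 edges  {0-p->0 2-p->0 3-r->4 4-r->4 6-p->6 8-p->8}
[1] R0 @ {0↦1, 1↦5, 2↦6}  ⇒  7 nodes, 5 edges  {0-p->0 2-p->0 3-r->4 4-r->4 8-p->8}
[2] R0 @ {0↦1, 1↦7, 2↦8}  ⇒  5 nodes, 4 edges  {0-p->0 2-p->0 3-r->4 4-r->4}
[3] R2 @ {0↦3, 1↦4}  ⇒  4 nodes, 3 edges  {0-p->0 2-p->0 3-r->3}
halt: no rule applies after step 3

Answer: 3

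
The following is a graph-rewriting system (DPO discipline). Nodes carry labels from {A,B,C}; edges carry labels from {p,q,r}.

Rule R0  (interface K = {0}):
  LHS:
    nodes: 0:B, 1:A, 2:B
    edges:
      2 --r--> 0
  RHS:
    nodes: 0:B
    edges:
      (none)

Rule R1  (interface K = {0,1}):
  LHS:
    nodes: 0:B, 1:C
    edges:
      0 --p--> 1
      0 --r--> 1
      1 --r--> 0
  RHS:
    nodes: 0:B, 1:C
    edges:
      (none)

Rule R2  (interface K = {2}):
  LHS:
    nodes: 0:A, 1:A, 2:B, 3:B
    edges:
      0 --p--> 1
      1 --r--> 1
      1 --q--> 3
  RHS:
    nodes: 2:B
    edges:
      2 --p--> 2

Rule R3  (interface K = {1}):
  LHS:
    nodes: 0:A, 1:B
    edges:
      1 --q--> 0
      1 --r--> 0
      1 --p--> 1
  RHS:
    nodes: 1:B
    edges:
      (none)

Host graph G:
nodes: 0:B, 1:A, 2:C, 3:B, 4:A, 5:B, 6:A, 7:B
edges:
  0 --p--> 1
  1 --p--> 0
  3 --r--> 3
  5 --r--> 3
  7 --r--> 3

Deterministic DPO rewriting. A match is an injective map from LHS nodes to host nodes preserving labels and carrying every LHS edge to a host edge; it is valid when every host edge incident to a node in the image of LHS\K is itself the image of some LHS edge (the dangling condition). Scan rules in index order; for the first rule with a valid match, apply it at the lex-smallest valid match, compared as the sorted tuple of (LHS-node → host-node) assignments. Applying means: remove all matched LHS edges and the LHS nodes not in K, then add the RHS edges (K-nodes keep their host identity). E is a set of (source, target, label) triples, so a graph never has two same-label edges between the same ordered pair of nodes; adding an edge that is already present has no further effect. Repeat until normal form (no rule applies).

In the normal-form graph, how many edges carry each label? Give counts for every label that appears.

Answer: p:2 r:1

Rewrite trace:
start.  V:8 E:5  edges: 0-p->1 1-p->0 3-r->3 5-r->3 7-r->3
1. fire R0 via {0↦3, 1↦4, 2↦5}  →  V:6 E:4  edges: 0-p->1 1-p->0 3-r->3 7-r->3
2. fire R0 via {0↦3, 1↦6, 2↦7}  →  V:4 E:3  edges: 0-p->1 1-p->0 3-r->3
halt: no rule applies after step 2
NF edges: [(0, 1, 'p'), (1, 0, 'p'), (3, 3, 'r')]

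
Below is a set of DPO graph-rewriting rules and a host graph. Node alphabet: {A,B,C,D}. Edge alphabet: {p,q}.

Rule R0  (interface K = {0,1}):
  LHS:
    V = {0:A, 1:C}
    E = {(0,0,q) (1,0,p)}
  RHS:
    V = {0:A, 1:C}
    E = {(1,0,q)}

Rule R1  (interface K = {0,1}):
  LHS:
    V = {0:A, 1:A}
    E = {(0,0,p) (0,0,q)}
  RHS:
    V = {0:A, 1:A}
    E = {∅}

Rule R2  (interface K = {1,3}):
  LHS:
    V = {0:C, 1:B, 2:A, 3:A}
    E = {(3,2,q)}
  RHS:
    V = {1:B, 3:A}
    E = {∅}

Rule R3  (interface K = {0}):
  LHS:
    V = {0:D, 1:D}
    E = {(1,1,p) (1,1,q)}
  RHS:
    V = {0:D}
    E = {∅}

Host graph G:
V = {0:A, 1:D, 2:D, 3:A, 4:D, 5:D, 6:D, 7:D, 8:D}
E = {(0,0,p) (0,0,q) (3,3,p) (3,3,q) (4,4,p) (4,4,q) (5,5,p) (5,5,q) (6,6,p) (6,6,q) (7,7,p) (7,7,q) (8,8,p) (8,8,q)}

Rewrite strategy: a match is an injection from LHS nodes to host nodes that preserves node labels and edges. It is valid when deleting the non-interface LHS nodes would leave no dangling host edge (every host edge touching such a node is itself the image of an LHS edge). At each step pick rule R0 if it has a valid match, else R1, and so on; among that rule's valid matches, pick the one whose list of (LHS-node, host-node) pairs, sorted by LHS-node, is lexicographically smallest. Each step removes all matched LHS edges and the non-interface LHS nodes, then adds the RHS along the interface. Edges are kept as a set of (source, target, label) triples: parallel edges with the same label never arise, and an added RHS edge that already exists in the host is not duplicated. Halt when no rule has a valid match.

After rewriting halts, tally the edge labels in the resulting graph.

[0] host  ⇒  9 nodes, 14 edges  {0-p->0 0-q->0 3-p->3 3-q->3 4-p->4 4-q->4 5-p->5 5-q->5 6-p->6 6-q->6 7-p->7 7-q->7 8-p->8 8-q->8}
[1] R1 @ {0↦0, 1↦3}  ⇒  9 nodes, 12 edges  {3-p->3 3-q->3 4-p->4 4-q->4 5-p->5 5-q->5 6-p->6 6-q->6 7-p->7 7-q->7 8-p->8 8-q->8}
[2] R1 @ {0↦3, 1↦0}  ⇒  9 nodes, 10 edges  {4-p->4 4-q->4 5-p->5 5-q->5 6-p->6 6-q->6 7-p->7 7-q->7 8-p->8 8-q->8}
[3] R3 @ {0↦1, 1↦4}  ⇒  8 nodes, 8 edges  {5-p->5 5-q->5 6-p->6 6-q->6 7-p->7 7-q->7 8-p->8 8-q->8}
[4] R3 @ {0↦1, 1↦5}  ⇒  7 nodes, 6 edges  {6-p->6 6-q->6 7-p->7 7-q->7 8-p->8 8-q->8}
[5] R3 @ {0↦1, 1↦6}  ⇒  6 nodes, 4 edges  {7-p->7 7-q->7 8-p->8 8-q->8}
[6] R3 @ {0↦1, 1↦7}  ⇒  5 nodes, 2 edges  {8-p->8 8-q->8}
[7] R3 @ {0↦1, 1↦8}  ⇒  4 nodes, 0 edges  {∅}
final graph: no rule applies after step 7
NF edges: []

Answer: (no edges)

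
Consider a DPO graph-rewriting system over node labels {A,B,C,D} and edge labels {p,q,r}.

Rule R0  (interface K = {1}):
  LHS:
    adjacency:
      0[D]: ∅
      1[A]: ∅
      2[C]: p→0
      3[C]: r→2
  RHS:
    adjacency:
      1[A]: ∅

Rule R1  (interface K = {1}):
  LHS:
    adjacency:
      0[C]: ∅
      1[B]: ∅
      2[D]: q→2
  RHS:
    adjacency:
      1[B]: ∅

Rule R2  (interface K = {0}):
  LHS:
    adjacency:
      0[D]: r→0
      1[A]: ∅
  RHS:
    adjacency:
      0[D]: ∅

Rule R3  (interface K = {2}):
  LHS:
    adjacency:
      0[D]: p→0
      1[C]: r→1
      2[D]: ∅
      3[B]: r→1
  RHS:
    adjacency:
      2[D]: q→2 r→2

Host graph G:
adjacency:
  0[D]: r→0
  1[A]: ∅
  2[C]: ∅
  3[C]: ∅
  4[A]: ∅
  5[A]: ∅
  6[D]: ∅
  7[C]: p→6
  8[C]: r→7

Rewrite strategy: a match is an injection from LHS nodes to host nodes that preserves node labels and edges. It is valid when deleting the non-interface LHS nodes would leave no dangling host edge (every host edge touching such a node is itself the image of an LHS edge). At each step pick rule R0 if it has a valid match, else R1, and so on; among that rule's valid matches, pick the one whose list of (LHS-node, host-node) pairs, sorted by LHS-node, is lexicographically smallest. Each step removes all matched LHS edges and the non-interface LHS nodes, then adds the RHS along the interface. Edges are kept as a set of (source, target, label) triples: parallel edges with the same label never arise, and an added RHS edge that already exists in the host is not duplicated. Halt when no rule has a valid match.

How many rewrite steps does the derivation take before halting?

start.  V:9 E:3  edges: 0-r->0 7-p->6 8-r->7
1. fire R0 via {0↦6, 1↦1, 2↦7, 3↦8}  →  V:6 E:1  edges: 0-r->0
2. fire R2 via {0↦0, 1↦1}  →  V:5 E:0  edges: ∅
final graph: no rule applies after step 2

Answer: 2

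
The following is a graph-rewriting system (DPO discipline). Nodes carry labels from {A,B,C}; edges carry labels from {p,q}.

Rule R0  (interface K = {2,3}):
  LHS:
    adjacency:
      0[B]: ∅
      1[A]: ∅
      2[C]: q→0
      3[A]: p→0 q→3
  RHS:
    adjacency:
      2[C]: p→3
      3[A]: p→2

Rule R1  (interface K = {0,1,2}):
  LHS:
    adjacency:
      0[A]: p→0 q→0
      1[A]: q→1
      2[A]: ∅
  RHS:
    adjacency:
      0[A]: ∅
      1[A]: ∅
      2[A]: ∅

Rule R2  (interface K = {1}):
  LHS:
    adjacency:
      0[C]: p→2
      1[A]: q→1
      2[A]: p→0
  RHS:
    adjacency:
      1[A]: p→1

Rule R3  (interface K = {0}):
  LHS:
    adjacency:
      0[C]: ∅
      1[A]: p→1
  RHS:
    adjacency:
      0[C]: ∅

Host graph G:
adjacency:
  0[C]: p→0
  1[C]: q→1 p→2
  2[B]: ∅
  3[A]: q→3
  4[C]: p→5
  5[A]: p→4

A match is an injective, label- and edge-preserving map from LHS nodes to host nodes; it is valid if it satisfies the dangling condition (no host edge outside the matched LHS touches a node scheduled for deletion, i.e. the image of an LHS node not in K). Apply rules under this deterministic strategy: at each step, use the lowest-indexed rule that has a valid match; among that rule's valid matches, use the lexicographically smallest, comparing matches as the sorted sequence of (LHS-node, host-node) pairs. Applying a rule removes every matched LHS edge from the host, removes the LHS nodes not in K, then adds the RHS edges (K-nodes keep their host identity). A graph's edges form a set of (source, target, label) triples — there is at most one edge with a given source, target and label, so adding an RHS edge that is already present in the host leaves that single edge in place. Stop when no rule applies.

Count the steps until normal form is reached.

start.  V:6 E:6  edges: 0-p->0 1-q->1 1-p->2 3-q->3 4-p->5 5-p->4
1. fire R2 via {0↦4, 1↦3, 2↦5}  →  V:4 E:4  edges: 0-p->0 1-q->1 1-p->2 3-p->3
2. fire R3 via {0↦0, 1↦3}  →  V:3 E:3  edges: 0-p->0 1-q->1 1-p->2
final graph: no rule applies after step 2

Answer: 2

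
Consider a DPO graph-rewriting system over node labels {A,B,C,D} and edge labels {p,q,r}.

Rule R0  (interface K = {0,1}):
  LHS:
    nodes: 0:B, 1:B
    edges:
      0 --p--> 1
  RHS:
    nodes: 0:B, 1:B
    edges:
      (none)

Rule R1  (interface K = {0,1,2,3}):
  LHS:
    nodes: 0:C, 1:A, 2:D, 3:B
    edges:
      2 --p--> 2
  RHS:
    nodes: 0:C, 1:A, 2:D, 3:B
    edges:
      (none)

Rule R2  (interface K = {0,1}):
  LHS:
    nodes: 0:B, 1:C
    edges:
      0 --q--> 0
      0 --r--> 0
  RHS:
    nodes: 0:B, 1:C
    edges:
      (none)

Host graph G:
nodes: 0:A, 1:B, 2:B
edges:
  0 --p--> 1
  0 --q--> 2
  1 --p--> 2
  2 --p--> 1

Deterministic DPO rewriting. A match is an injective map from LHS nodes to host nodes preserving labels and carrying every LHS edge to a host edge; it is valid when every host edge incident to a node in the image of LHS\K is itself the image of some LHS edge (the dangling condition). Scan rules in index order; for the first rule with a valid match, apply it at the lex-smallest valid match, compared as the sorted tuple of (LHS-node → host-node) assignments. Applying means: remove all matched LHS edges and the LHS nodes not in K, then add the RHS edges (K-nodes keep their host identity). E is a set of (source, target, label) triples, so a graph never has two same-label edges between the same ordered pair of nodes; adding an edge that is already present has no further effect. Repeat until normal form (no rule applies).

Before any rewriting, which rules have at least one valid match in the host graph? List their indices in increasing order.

R0: 2 valid matches — {0↦1, 1↦2}, {0↦2, 1↦1}
R1: no valid match — LHS pattern not found
R2: no valid match — LHS pattern not found

Answer: [R0]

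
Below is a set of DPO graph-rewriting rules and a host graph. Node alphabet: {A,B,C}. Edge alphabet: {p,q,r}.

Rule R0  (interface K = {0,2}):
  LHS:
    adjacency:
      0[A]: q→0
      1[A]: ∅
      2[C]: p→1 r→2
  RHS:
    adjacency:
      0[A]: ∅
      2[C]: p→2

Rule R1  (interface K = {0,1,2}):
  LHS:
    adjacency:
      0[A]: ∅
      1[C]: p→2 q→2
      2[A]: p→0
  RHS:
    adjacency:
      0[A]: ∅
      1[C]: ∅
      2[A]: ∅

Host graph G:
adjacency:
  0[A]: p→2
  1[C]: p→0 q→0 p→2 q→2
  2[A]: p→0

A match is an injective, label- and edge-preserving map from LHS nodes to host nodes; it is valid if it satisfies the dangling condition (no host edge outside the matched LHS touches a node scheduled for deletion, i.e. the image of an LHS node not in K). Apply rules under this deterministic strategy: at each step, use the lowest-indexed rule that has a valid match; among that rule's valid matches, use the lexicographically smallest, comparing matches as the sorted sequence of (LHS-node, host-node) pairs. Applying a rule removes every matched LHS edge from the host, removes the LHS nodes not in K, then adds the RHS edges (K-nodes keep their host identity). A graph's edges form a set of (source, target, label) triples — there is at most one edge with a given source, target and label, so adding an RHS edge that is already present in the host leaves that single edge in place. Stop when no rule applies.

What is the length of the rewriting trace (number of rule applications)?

[0] host  ⇒  3 nodes, 6 edges  {0-p->2 1-p->0 1-q->0 1-p->2 1-q->2 2-p->0}
[1] R1 @ {0↦0, 1↦1, 2↦2}  ⇒  3 nodes, 3 edges  {0-p->2 1-p->0 1-q->0}
[2] R1 @ {0↦2, 1↦1, 2↦0}  ⇒  3 nodes, 0 edges  {∅}
halt: no rule applies after step 2

Answer: 2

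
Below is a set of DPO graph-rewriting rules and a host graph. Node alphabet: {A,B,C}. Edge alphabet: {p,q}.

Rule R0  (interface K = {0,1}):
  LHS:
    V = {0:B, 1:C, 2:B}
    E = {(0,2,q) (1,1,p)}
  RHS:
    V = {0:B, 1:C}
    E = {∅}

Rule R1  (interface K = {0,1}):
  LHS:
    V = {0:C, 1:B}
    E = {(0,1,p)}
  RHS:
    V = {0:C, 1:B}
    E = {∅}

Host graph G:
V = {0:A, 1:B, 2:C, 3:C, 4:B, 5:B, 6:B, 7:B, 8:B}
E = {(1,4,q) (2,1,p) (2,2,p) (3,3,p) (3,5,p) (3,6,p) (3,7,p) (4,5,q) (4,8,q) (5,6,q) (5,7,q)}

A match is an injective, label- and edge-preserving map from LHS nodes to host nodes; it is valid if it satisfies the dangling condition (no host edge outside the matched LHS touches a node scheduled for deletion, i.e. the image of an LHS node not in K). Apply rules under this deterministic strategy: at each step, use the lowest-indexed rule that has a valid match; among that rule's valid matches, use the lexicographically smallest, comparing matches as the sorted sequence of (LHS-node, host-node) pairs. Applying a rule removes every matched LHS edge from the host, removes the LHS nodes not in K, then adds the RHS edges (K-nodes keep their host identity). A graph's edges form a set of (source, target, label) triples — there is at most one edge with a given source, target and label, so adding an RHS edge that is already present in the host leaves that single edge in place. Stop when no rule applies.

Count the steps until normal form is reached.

Answer: 6

Steps:
[0] host  ⇒  9 nodes, 11 edges  {1-q->4 2-p->1 2-p->2 3-p->3 3-p->5 3-p->6 3-p->7 4-q->5 4-q->8 5-q->6 5-q->7}
[1] R0 @ {0↦4, 1↦2, 2↦8}  ⇒  8 nodes, 9 edges  {1-q->4 2-p->1 3-p->3 3-p->5 3-p->6 3-p->7 4-q->5 5-q->6 5-q->7}
[2] R1 @ {0↦2, 1↦1}  ⇒  8 nodes, 8 edges  {1-q->4 3-p->3 3-p->5 3-p->6 3-p->7 4-q->5 5-q->6 5-q->7}
[3] R1 @ {0↦3, 1↦5}  ⇒  8 nodes, 7 edges  {1-q->4 3-p->3 3-p->6 3-p->7 4-q->5 5-q->6 5-q->7}
[4] R1 @ {0↦3, 1↦6}  ⇒  8 nodes, 6 edges  {1-q->4 3-p->3 3-p->7 4-q->5 5-q->6 5-q->7}
[5] R0 @ {0↦5, 1↦3, 2↦6}  ⇒  7 nodes, 4 edges  {1-q->4 3-p->7 4-q->5 5-q->7}
[6] R1 @ {0↦3, 1↦7}  ⇒  7 nodes, 3 edges  {1-q->4 4-q->5 5-q->7}
final graph: no rule applies after step 6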